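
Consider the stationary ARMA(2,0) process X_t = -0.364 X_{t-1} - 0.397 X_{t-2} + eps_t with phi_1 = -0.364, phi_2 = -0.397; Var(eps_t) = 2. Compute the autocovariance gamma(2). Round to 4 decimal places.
\gamma(2) = -0.7696

Multiply the model equation by X_{t-k} and take expectations. With theta_0 = psi_0 = 1 and psi_j the MA(infinity) weights, this gives
  gamma(k) - sum_i phi_i gamma(k-i) = c_k,
  c_k = sigma^2 * sum_{j=k..q} theta_j psi_{j-k}   (c_k = 0 for k > q),
using gamma(-m) = gamma(m).
Pure AR (q = 0): c_0 = sigma^2 = 2, c_k = 0 for k >= 1.
Equations for k = 0, 1, 2 (AR order 2, c_2 = 0):
  (E0) gamma(0) = phi_1 gamma(1) + phi_2 gamma(2) + c_0
  (E1) gamma(1) = phi_1 gamma(0) + phi_2 gamma(1) + c_1
  (E2) gamma(2) = phi_1 gamma(1) + phi_2 gamma(0)
From (E1): gamma(1) = A gamma(0) + B with
  A = phi_1 / (1 - phi_2) = -0.364 / 1.397 = -0.260558,   B = c_1 / (1 - phi_2) = 0 / 1.397 = 0.
Insert (E2) into (E0): gamma(0) (1 - phi_2^2) = phi_1 (1 + phi_2) gamma(1) + c_0.
  phi_1 (1 + phi_2) = (-0.364)(0.603) = -0.219492,   1 - phi_2^2 = 0.842391.
Replace gamma(1) by A gamma(0) + B and collect gamma(0):
  gamma(0) [0.842391 - (-0.219492)(-0.260558)] = c_0 = 2
  gamma(0) * 0.785201 = 2
  gamma(0) = 2 / 0.785201 = 2.54712.
  gamma(1) = A gamma(0) = (-0.260558)(2.54712) = -0.663673.
  gamma(2) = phi_1 gamma(1) + phi_2 gamma(0) = (-0.364)(-0.663673) + (-0.397)(2.54712) = -0.76963.
Therefore gamma(2) = -0.7696 (to 4 decimal places).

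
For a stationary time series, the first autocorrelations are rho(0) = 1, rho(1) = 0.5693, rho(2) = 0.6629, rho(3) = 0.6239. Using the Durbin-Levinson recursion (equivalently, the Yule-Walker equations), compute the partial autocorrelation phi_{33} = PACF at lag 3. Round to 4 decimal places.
\phi_{33} = 0.2970

The PACF at lag k is phi_{kk}, the last component of the solution
to the Yule-Walker system G_k phi = r_k where
  (G_k)_{ij} = rho(|i - j|), (r_k)_i = rho(i), i,j = 1..k.
Equivalently, Durbin-Levinson gives phi_{kk} iteratively:
  phi_{11} = rho(1)
  phi_{kk} = [rho(k) - sum_{j=1..k-1} phi_{k-1,j} rho(k-j)]
            / [1 - sum_{j=1..k-1} phi_{k-1,j} rho(j)],
  phi_{k,j} = phi_{k-1,j} - phi_{kk} phi_{k-1,k-j},  j = 1..k-1.
Step k = 1:
  phi_11 = rho(1) = 0.5693.
Step k = 2:
  phi_22 = [rho(2) - phi_11 rho(1)] / [1 - phi_11 rho(1)] = [0.6629 - (0.5693)(0.5693)] / [1 - (0.5693)(0.5693)]
         = 0.33879751 / 0.67589751 = 0.501256.
  Update: phi_21 = phi_11 - phi_22 phi_11 = 0.5693 - (0.501256)(0.5693) = 0.283935.
Step k = 3:
  phi_33 = [rho(3) - phi_21 rho(2) - phi_22 rho(1)] / [1 - phi_21 rho(1) - phi_22 rho(2)]
    numerator   = 0.6239 - (0.283935)(0.6629) - (0.501256)(0.5693) = 0.15031452
    denominator = 1 - (0.283935)(0.5693) - (0.501256)(0.6629) = 0.50607331
  phi_33 = 0.15031452 / 0.50607331 = 0.297.
Therefore phi_{33} = 0.2970.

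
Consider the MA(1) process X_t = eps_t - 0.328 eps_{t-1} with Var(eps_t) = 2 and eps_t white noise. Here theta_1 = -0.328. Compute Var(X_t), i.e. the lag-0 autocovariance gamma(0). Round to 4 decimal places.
\gamma(0) = 2.2152

For an MA(q) process X_t = eps_t + sum_i theta_i eps_{t-i} with
Var(eps_t) = sigma^2, the variance is
  gamma(0) = sigma^2 * (1 + sum_i theta_i^2).
  sum_i theta_i^2 = (-0.328)^2 = 0.107584.
  gamma(0) = 2 * (1 + 0.107584) = 2 * 1.107584 = 2.215168, which rounds to 2.2152.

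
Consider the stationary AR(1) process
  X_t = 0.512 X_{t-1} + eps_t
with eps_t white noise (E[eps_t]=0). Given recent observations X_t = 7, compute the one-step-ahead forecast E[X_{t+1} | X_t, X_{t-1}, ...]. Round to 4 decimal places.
E[X_{t+1} \mid \mathcal F_t] = 3.5840

For an AR(p) model X_t = c + sum_i phi_i X_{t-i} + eps_t, the
one-step-ahead conditional mean is
  E[X_{t+1} | X_t, ...] = c + sum_i phi_i X_{t+1-i}.
Substitute known values:
  E[X_{t+1} | ...] = (0.512) * (7)
                   = 3.5840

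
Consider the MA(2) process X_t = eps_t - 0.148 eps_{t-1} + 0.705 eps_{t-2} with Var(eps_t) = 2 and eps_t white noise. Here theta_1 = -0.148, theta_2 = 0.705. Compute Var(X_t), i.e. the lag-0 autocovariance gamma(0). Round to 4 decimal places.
\gamma(0) = 3.0379

For an MA(q) process X_t = eps_t + sum_i theta_i eps_{t-i} with
Var(eps_t) = sigma^2, the variance is
  gamma(0) = sigma^2 * (1 + sum_i theta_i^2).
  sum_i theta_i^2 = (-0.148)^2 + (0.705)^2 = 0.021904 + 0.497025 = 0.518929.
  gamma(0) = 2 * (1 + 0.518929) = 2 * 1.518929 = 3.037858, which rounds to 3.0379.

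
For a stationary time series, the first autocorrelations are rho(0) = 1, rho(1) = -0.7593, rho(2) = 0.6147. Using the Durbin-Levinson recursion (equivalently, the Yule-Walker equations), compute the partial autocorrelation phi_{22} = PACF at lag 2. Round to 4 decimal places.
\phi_{22} = 0.0901

The PACF at lag k is phi_{kk}, the last component of the solution
to the Yule-Walker system G_k phi = r_k where
  (G_k)_{ij} = rho(|i - j|), (r_k)_i = rho(i), i,j = 1..k.
Equivalently, Durbin-Levinson gives phi_{kk} iteratively:
  phi_{11} = rho(1)
  phi_{kk} = [rho(k) - sum_{j=1..k-1} phi_{k-1,j} rho(k-j)]
            / [1 - sum_{j=1..k-1} phi_{k-1,j} rho(j)],
  phi_{k,j} = phi_{k-1,j} - phi_{kk} phi_{k-1,k-j},  j = 1..k-1.
Step k = 1:
  phi_11 = rho(1) = -0.7593.
Step k = 2:
  phi_22 = [rho(2) - phi_11 rho(1)] / [1 - phi_11 rho(1)] = [0.6147 - (-0.7593)(-0.7593)] / [1 - (-0.7593)(-0.7593)]
         = 0.03816351 / 0.42346351 = 0.0901.
Therefore phi_{22} = 0.0901.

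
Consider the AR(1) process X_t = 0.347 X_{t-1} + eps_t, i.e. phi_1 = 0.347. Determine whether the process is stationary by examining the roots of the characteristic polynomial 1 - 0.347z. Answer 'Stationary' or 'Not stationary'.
\text{Stationary}

The AR(p) characteristic polynomial is P(z) = 1 - 0.347z.
Stationarity requires all roots to lie outside the unit circle, i.e. |z| > 1 for every root.
This is linear in z: 1 + (-0.347) z = 0  =>  z = -1/(-0.347) = 2.881844,  |z| = 2.881844.
Moduli of all roots: 2.8818.
All moduli strictly greater than 1? Yes.
Verdict: Stationary.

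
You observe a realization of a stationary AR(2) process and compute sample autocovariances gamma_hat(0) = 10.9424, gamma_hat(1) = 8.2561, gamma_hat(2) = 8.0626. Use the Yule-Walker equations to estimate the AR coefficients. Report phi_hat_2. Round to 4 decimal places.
\hat\phi_{2} = 0.3890

The Yule-Walker equations for an AR(p) process read, in matrix form,
  Gamma_p phi = r_p,   with   (Gamma_p)_{ij} = gamma(|i - j|),
                       (r_p)_i = gamma(i),   i,j = 1..p.
Substitute the sample gammas (Toeplitz matrix and right-hand side of size 2):
  Gamma_p = [[10.9424, 8.2561], [8.2561, 10.9424]]
  r_p     = [8.2561, 8.0626]
Written out:
  10.9424 phi_1 + 8.2561 phi_2 = 8.2561
  8.2561 phi_1 + 10.9424 phi_2 = 8.0626
Solve by Cramer's rule:
  det = gamma(0)^2 - gamma(1)^2 = (10.9424)^2 - (8.2561)^2 = 119.73611776 - 68.16318721 = 51.57293055
  phi_hat_1 = [gamma(1) gamma(0) - gamma(1) gamma(2)] / det = [(8.2561)(10.9424) - (8.2561)(8.0626)] / 51.57293055 = 23.77591678 / 51.57293055 = 0.461
  phi_hat_2 = [gamma(0) gamma(2) - gamma(1)^2] / det = [(10.9424)(8.0626) - (8.2561)^2] / 51.57293055 = 20.06100703 / 51.57293055 = 0.389
So phi_hat = [0.4610, 0.3890].
Therefore phi_hat_2 = 0.3890.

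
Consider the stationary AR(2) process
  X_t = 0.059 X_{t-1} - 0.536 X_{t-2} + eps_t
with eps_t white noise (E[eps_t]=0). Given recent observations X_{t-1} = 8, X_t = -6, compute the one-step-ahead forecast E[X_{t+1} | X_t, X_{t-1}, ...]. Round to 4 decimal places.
E[X_{t+1} \mid \mathcal F_t] = -4.6420

For an AR(p) model X_t = c + sum_i phi_i X_{t-i} + eps_t, the
one-step-ahead conditional mean is
  E[X_{t+1} | X_t, ...] = c + sum_i phi_i X_{t+1-i}.
Substitute known values:
  E[X_{t+1} | ...] = (0.059) * (-6) + (-0.536) * (8)
                   = -4.6420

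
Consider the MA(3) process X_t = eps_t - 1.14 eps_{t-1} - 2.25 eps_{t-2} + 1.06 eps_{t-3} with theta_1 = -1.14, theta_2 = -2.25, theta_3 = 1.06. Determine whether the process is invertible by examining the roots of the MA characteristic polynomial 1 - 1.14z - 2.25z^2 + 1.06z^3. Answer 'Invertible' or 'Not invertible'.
\text{Not invertible}

The MA(q) characteristic polynomial is P(z) = 1 - 1.14z - 2.25z^2 + 1.06z^3.
Invertibility requires all roots to lie outside the unit circle, i.e. |z| > 1 for every root.
Degree 3: look for a simple real root z0 first, then factor out (1 - z/z0) and solve the remaining quadratic.
Testing z0 = 0.5: P(0.5) = 1 + (-1.14)(0.5) + (-2.25)(0.5)^2 + (1.06)(0.5)^3
  = 1 + (-0.57) + (-0.5625) + (0.1325) = 0.  So z_0 = 0.5 is a root, |z_0| = 0.5.
Divide out the factor (1 - 2 z) = (1 - z/z0) (since 1/z0 = 2):
  P(z) = (1 - 2 z)(1 + (0.86) z + (-0.53) z^2)
  [check: z-coef 0.86 - (2) = -1.14; z^2-coef -0.53 - (2)(0.86) = -2.25; z^3-coef -(2)(-0.53) = 1.06.]
Remaining roots from the quadratic factor 1 + (0.86) z + (-0.53) z^2:
  Set 1 + (0.86) z + (-0.53) z^2 = 0, i.e. a z^2 + b z + c = 0 with a = -0.53, b = 0.86, c = 1.
  Discriminant D = b^2 - 4ac = (0.86)^2 - 4*(-0.53)*1 = 0.7396 - (-2.12) = 2.8596.
  D >= 0, so the roots are real: z = (-b +/- sqrt(D)) / (2a) = (-0.86 +/- 1.691035) / (-1.06).
    z_1 = (-0.86 + 1.691035) / (-1.06) = -0.784,   |z_1| = 0.784.
    z_2 = (-0.86 - 1.691035) / (-1.06) = 2.4066,   |z_2| = 2.4066.
Moduli of all roots: 0.5000, 0.7840, 2.4066.
All moduli strictly greater than 1? No.
Verdict: Not invertible.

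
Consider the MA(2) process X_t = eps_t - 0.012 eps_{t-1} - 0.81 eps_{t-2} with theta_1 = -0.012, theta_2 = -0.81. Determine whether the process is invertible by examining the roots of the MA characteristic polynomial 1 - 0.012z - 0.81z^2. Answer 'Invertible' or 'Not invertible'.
\text{Invertible}

The MA(q) characteristic polynomial is P(z) = 1 - 0.012z - 0.81z^2.
Invertibility requires all roots to lie outside the unit circle, i.e. |z| > 1 for every root.
Set 1 + (-0.012) z + (-0.81) z^2 = 0, i.e. a z^2 + b z + c = 0 with a = -0.81, b = -0.012, c = 1.
Discriminant D = b^2 - 4ac = (-0.012)^2 - 4*(-0.81)*1 = 0.000144 - (-3.24) = 3.240144.
D >= 0, so the roots are real: z = (-b +/- sqrt(D)) / (2a) = (0.012 +/- 1.80004) / (-1.62).
  z_1 = (0.012 + 1.80004) / (-1.62) = -1.1185,   |z_1| = 1.1185.
  z_2 = (0.012 - 1.80004) / (-1.62) = 1.1037,   |z_2| = 1.1037.
Moduli of all roots: 1.1185, 1.1037.
All moduli strictly greater than 1? Yes.
Verdict: Invertible.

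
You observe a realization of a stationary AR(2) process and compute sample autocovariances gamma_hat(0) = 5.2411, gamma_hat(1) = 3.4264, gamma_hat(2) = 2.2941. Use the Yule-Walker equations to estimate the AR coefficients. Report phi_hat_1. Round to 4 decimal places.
\hat\phi_{1} = 0.6420

The Yule-Walker equations for an AR(p) process read, in matrix form,
  Gamma_p phi = r_p,   with   (Gamma_p)_{ij} = gamma(|i - j|),
                       (r_p)_i = gamma(i),   i,j = 1..p.
Substitute the sample gammas (Toeplitz matrix and right-hand side of size 2):
  Gamma_p = [[5.2411, 3.4264], [3.4264, 5.2411]]
  r_p     = [3.4264, 2.2941]
Written out:
  5.2411 phi_1 + 3.4264 phi_2 = 3.4264
  3.4264 phi_1 + 5.2411 phi_2 = 2.2941
Solve by Cramer's rule:
  det = gamma(0)^2 - gamma(1)^2 = (5.2411)^2 - (3.4264)^2 = 27.46912921 - 11.74021696 = 15.72891225
  phi_hat_1 = [gamma(1) gamma(0) - gamma(1) gamma(2)] / det = [(3.4264)(5.2411) - (3.4264)(2.2941)] / 15.72891225 = 10.0976008 / 15.72891225 = 0.642
  phi_hat_2 = [gamma(0) gamma(2) - gamma(1)^2] / det = [(5.2411)(2.2941) - (3.4264)^2] / 15.72891225 = 0.28339055 / 15.72891225 = 0.018
So phi_hat = [0.6420, 0.0180].
Therefore phi_hat_1 = 0.6420.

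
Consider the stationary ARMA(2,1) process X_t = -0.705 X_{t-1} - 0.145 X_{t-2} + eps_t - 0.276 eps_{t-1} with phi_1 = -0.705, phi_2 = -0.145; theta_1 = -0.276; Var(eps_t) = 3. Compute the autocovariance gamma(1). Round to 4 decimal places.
\gamma(1) = -5.0264

Multiply the model equation by X_{t-k} and take expectations. With theta_0 = psi_0 = 1 and psi_j the MA(infinity) weights, this gives
  gamma(k) - sum_i phi_i gamma(k-i) = c_k,
  c_k = sigma^2 * sum_{j=k..q} theta_j psi_{j-k}   (c_k = 0 for k > q),
using gamma(-m) = gamma(m).
psi-weights needed (psi_j = theta_j + sum_i phi_i psi_{j-i}):
  psi_1 = theta_1 + phi_1 = -0.276 + (-0.705) = -0.981
Right-hand sides:
  c_0 = sigma^2 (1 + theta_1 psi_1) = 3 * (1 + (-0.276)(-0.981)) = 3 * 1.270756 = 3.812268
  c_1 = sigma^2 theta_1 = 3 * (-0.276) = -0.828
  c_2 = 0
Equations for k = 0, 1, 2 (AR order 2, c_2 = 0):
  (E0) gamma(0) = phi_1 gamma(1) + phi_2 gamma(2) + c_0
  (E1) gamma(1) = phi_1 gamma(0) + phi_2 gamma(1) + c_1
  (E2) gamma(2) = phi_1 gamma(1) + phi_2 gamma(0)
From (E1): gamma(1) = A gamma(0) + B with
  A = phi_1 / (1 - phi_2) = -0.705 / 1.145 = -0.615721,   B = c_1 / (1 - phi_2) = -0.828 / 1.145 = -0.723144.
Insert (E2) into (E0): gamma(0) (1 - phi_2^2) = phi_1 (1 + phi_2) gamma(1) + c_0.
  phi_1 (1 + phi_2) = (-0.705)(0.855) = -0.602775,   1 - phi_2^2 = 0.978975.
Replace gamma(1) by A gamma(0) + B and collect gamma(0):
  gamma(0) [0.978975 - (-0.602775)(-0.615721)] = (-0.602775)(-0.723144) + 3.812268
  gamma(0) * 0.607834 = 4.248161
  gamma(0) = 4.248161 / 0.607834 = 6.989015.
  gamma(1) = A gamma(0) + B = (-0.615721)(6.989015) + (-0.723144) = -5.026424.
Therefore gamma(1) = -5.0264 (to 4 decimal places).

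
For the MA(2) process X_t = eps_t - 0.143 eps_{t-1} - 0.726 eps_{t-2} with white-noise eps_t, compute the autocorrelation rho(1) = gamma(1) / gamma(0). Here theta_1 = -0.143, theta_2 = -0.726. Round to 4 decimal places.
\rho(1) = -0.0253

For an MA(q) process with theta_0 = 1, the autocovariance is
  gamma(k) = sigma^2 * sum_{i=0..q-k} theta_i * theta_{i+k},
and rho(k) = gamma(k) / gamma(0). Sigma^2 cancels.
  numerator   = (1)*(-0.143) + (-0.143)*(-0.726) = -0.039182.
  denominator = (1)^2 + (-0.143)^2 + (-0.726)^2 = 1.547525.
  rho(1) = -0.039182 / 1.547525 = -0.0253.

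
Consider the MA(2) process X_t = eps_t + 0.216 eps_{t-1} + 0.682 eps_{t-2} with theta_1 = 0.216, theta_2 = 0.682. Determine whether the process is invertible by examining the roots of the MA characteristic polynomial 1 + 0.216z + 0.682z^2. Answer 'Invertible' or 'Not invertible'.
\text{Invertible}

The MA(q) characteristic polynomial is P(z) = 1 + 0.216z + 0.682z^2.
Invertibility requires all roots to lie outside the unit circle, i.e. |z| > 1 for every root.
Set 1 + (0.216) z + (0.682) z^2 = 0, i.e. a z^2 + b z + c = 0 with a = 0.682, b = 0.216, c = 1.
Discriminant D = b^2 - 4ac = (0.216)^2 - 4*(0.682)*1 = 0.046656 - (2.728) = -2.681344.
D < 0, so the roots are the complex-conjugate pair z = (-b +/- i sqrt(-D)) / (2a) = -0.1584 +/- 1.2005i.
For a conjugate pair |z|^2 = z * conj(z) = (product of roots) = c/a = 1/(0.682) = 1.466276, so |z| = sqrt(1.466276) = 1.2109 for both roots.
Moduli of all roots: 1.2109, 1.2109.
All moduli strictly greater than 1? Yes.
Verdict: Invertible.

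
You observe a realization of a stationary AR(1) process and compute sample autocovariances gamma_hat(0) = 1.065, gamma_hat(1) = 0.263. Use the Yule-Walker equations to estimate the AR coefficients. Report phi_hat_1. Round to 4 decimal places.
\hat\phi_{1} = 0.2469

The Yule-Walker equations for an AR(p) process read, in matrix form,
  Gamma_p phi = r_p,   with   (Gamma_p)_{ij} = gamma(|i - j|),
                       (r_p)_i = gamma(i),   i,j = 1..p.
Substitute the sample gammas (Toeplitz matrix and right-hand side of size 1):
  Gamma_p = [[1.065]]
  r_p     = [0.263]
With p = 1 this is the single equation gamma(0) phi_1 = gamma(1):
  phi_hat_1 = gamma(1) / gamma(0) = 0.263 / 1.065 = 0.2469.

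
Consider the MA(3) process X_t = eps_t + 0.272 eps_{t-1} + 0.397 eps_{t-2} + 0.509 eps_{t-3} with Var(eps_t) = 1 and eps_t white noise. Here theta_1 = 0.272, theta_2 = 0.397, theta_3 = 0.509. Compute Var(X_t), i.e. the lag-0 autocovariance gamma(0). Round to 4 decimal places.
\gamma(0) = 1.4907

For an MA(q) process X_t = eps_t + sum_i theta_i eps_{t-i} with
Var(eps_t) = sigma^2, the variance is
  gamma(0) = sigma^2 * (1 + sum_i theta_i^2).
  sum_i theta_i^2 = (0.272)^2 + (0.397)^2 + (0.509)^2 = 0.073984 + 0.157609 + 0.259081 = 0.490674.
  gamma(0) = 1 * (1 + 0.490674) = 1 * 1.490674 = 1.490674, which rounds to 1.4907.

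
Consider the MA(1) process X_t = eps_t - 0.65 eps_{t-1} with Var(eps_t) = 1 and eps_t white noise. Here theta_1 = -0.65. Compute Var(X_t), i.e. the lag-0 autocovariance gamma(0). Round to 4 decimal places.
\gamma(0) = 1.4225

For an MA(q) process X_t = eps_t + sum_i theta_i eps_{t-i} with
Var(eps_t) = sigma^2, the variance is
  gamma(0) = sigma^2 * (1 + sum_i theta_i^2).
  sum_i theta_i^2 = (-0.65)^2 = 0.4225.
  gamma(0) = 1 * (1 + 0.4225) = 1 * 1.4225 = 1.4225.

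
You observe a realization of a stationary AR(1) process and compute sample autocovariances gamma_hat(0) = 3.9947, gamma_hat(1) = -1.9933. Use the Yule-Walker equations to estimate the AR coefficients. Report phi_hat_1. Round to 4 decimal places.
\hat\phi_{1} = -0.4990

The Yule-Walker equations for an AR(p) process read, in matrix form,
  Gamma_p phi = r_p,   with   (Gamma_p)_{ij} = gamma(|i - j|),
                       (r_p)_i = gamma(i),   i,j = 1..p.
Substitute the sample gammas (Toeplitz matrix and right-hand side of size 1):
  Gamma_p = [[3.9947]]
  r_p     = [-1.9933]
With p = 1 this is the single equation gamma(0) phi_1 = gamma(1):
  phi_hat_1 = gamma(1) / gamma(0) = -1.9933 / 3.9947 = -0.4990.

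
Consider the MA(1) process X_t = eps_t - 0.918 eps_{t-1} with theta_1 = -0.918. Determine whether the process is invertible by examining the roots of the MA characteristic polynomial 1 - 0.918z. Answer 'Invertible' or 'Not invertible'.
\text{Invertible}

The MA(q) characteristic polynomial is P(z) = 1 - 0.918z.
Invertibility requires all roots to lie outside the unit circle, i.e. |z| > 1 for every root.
This is linear in z: 1 + (-0.918) z = 0  =>  z = -1/(-0.918) = 1.089325,  |z| = 1.089325.
Moduli of all roots: 1.0893.
All moduli strictly greater than 1? Yes.
Verdict: Invertible.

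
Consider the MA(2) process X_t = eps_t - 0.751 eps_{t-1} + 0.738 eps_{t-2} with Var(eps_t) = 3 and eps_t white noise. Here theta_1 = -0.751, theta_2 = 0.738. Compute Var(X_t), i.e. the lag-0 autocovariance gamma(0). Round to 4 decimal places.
\gamma(0) = 6.3259

For an MA(q) process X_t = eps_t + sum_i theta_i eps_{t-i} with
Var(eps_t) = sigma^2, the variance is
  gamma(0) = sigma^2 * (1 + sum_i theta_i^2).
  sum_i theta_i^2 = (-0.751)^2 + (0.738)^2 = 0.564001 + 0.544644 = 1.108645.
  gamma(0) = 3 * (1 + 1.108645) = 3 * 2.108645 = 6.325935, which rounds to 6.3259.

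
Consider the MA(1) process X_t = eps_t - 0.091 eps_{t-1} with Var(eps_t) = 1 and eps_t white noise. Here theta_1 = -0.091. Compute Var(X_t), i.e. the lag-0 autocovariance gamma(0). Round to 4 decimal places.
\gamma(0) = 1.0083

For an MA(q) process X_t = eps_t + sum_i theta_i eps_{t-i} with
Var(eps_t) = sigma^2, the variance is
  gamma(0) = sigma^2 * (1 + sum_i theta_i^2).
  sum_i theta_i^2 = (-0.091)^2 = 0.008281.
  gamma(0) = 1 * (1 + 0.008281) = 1 * 1.008281 = 1.008281, which rounds to 1.0083.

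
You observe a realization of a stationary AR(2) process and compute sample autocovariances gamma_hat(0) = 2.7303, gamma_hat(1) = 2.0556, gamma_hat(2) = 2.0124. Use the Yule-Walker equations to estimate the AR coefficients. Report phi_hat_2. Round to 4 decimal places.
\hat\phi_{2} = 0.3930

The Yule-Walker equations for an AR(p) process read, in matrix form,
  Gamma_p phi = r_p,   with   (Gamma_p)_{ij} = gamma(|i - j|),
                       (r_p)_i = gamma(i),   i,j = 1..p.
Substitute the sample gammas (Toeplitz matrix and right-hand side of size 2):
  Gamma_p = [[2.7303, 2.0556], [2.0556, 2.7303]]
  r_p     = [2.0556, 2.0124]
Written out:
  2.7303 phi_1 + 2.0556 phi_2 = 2.0556
  2.0556 phi_1 + 2.7303 phi_2 = 2.0124
Solve by Cramer's rule:
  det = gamma(0)^2 - gamma(1)^2 = (2.7303)^2 - (2.0556)^2 = 7.45453809 - 4.22549136 = 3.22904673
  phi_hat_1 = [gamma(1) gamma(0) - gamma(1) gamma(2)] / det = [(2.0556)(2.7303) - (2.0556)(2.0124)] / 3.22904673 = 1.47571524 / 3.22904673 = 0.457
  phi_hat_2 = [gamma(0) gamma(2) - gamma(1)^2] / det = [(2.7303)(2.0124) - (2.0556)^2] / 3.22904673 = 1.26896436 / 3.22904673 = 0.393
So phi_hat = [0.4570, 0.3930].
Therefore phi_hat_2 = 0.3930.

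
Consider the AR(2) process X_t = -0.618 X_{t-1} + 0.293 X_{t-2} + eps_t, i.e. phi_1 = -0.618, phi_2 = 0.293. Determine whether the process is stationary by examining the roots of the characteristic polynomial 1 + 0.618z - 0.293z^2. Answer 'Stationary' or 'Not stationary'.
\text{Stationary}

The AR(p) characteristic polynomial is P(z) = 1 + 0.618z - 0.293z^2.
Stationarity requires all roots to lie outside the unit circle, i.e. |z| > 1 for every root.
Set 1 + (0.618) z + (-0.293) z^2 = 0, i.e. a z^2 + b z + c = 0 with a = -0.293, b = 0.618, c = 1.
Discriminant D = b^2 - 4ac = (0.618)^2 - 4*(-0.293)*1 = 0.381924 - (-1.172) = 1.553924.
D >= 0, so the roots are real: z = (-b +/- sqrt(D)) / (2a) = (-0.618 +/- 1.246565) / (-0.586).
  z_1 = (-0.618 + 1.246565) / (-0.586) = -1.0726,   |z_1| = 1.0726.
  z_2 = (-0.618 - 1.246565) / (-0.586) = 3.1819,   |z_2| = 3.1819.
Moduli of all roots: 1.0726, 3.1819.
All moduli strictly greater than 1? Yes.
Verdict: Stationary.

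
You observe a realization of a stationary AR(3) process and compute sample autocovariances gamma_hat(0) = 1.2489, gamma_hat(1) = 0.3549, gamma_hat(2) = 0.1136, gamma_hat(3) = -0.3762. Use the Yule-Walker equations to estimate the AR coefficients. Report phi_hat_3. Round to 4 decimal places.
\hat\phi_{3} = -0.3590

The Yule-Walker equations for an AR(p) process read, in matrix form,
  Gamma_p phi = r_p,   with   (Gamma_p)_{ij} = gamma(|i - j|),
                       (r_p)_i = gamma(i),   i,j = 1..p.
Substitute the sample gammas (Toeplitz matrix and right-hand side of size 3):
  Gamma_p = [[1.2489, 0.3549, 0.1136], [0.3549, 1.2489, 0.3549], [0.1136, 0.3549, 1.2489]]
  r_p     = [0.3549, 0.1136, -0.3762]
Written out (R1..R3):
  (R1) 1.2489 phi_1 + 0.3549 phi_2 + 0.1136 phi_3 = 0.3549
  (R2) 0.3549 phi_1 + 1.2489 phi_2 + 0.3549 phi_3 = 0.1136
  (R3) 0.1136 phi_1 + 0.3549 phi_2 + 1.2489 phi_3 = -0.3762
Gaussian elimination:
  R2 <- R2 - (0.3549/1.2489) R1 = R2 - (0.28417) R1:  1.148048 phi_2 + 0.322618 phi_3 = 0.012748
  R3 <- R3 - (0.1136/1.2489) R1 = R3 - (0.09096) R1:  0.322618 phi_2 + 1.238567 phi_3 = -0.408482
  R3 <- R3 - (0.322618/1.148048) R2 = R3 - (0.281015) R2:  1.147906 phi_3 = -0.412064
Back-substitution:
  phi_hat_3 = -0.412064 / 1.147906 = -0.35897
  phi_hat_2 = (0.012748 - (0.322618)(-0.35897)) / 1.148048 = 0.11198
  phi_hat_1 = (0.3549 - (0.3549)(0.11198) - (0.1136)(-0.35897)) / 1.2489 = 0.285001
So phi_hat = [0.2850, 0.1120, -0.3590].
Therefore phi_hat_3 = -0.3590.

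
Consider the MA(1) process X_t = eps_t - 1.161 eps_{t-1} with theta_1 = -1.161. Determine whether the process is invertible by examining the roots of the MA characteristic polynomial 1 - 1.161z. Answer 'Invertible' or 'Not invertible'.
\text{Not invertible}

The MA(q) characteristic polynomial is P(z) = 1 - 1.161z.
Invertibility requires all roots to lie outside the unit circle, i.e. |z| > 1 for every root.
This is linear in z: 1 + (-1.161) z = 0  =>  z = -1/(-1.161) = 0.861326,  |z| = 0.861326.
Moduli of all roots: 0.8613.
All moduli strictly greater than 1? No.
Verdict: Not invertible.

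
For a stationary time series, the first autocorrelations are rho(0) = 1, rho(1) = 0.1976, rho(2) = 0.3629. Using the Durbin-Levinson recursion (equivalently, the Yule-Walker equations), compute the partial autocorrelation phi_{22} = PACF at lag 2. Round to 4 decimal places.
\phi_{22} = 0.3370

The PACF at lag k is phi_{kk}, the last component of the solution
to the Yule-Walker system G_k phi = r_k where
  (G_k)_{ij} = rho(|i - j|), (r_k)_i = rho(i), i,j = 1..k.
Equivalently, Durbin-Levinson gives phi_{kk} iteratively:
  phi_{11} = rho(1)
  phi_{kk} = [rho(k) - sum_{j=1..k-1} phi_{k-1,j} rho(k-j)]
            / [1 - sum_{j=1..k-1} phi_{k-1,j} rho(j)],
  phi_{k,j} = phi_{k-1,j} - phi_{kk} phi_{k-1,k-j},  j = 1..k-1.
Step k = 1:
  phi_11 = rho(1) = 0.1976.
Step k = 2:
  phi_22 = [rho(2) - phi_11 rho(1)] / [1 - phi_11 rho(1)] = [0.3629 - (0.1976)(0.1976)] / [1 - (0.1976)(0.1976)]
         = 0.32385424 / 0.96095424 = 0.337.
Therefore phi_{22} = 0.3370.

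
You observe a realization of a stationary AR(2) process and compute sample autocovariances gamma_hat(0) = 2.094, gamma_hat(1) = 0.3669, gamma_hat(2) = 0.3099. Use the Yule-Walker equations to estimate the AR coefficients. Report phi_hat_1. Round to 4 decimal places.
\hat\phi_{1} = 0.1540

The Yule-Walker equations for an AR(p) process read, in matrix form,
  Gamma_p phi = r_p,   with   (Gamma_p)_{ij} = gamma(|i - j|),
                       (r_p)_i = gamma(i),   i,j = 1..p.
Substitute the sample gammas (Toeplitz matrix and right-hand side of size 2):
  Gamma_p = [[2.094, 0.3669], [0.3669, 2.094]]
  r_p     = [0.3669, 0.3099]
Written out:
  2.094 phi_1 + 0.3669 phi_2 = 0.3669
  0.3669 phi_1 + 2.094 phi_2 = 0.3099
Solve by Cramer's rule:
  det = gamma(0)^2 - gamma(1)^2 = (2.094)^2 - (0.3669)^2 = 4.384836 - 0.13461561 = 4.25022039
  phi_hat_1 = [gamma(1) gamma(0) - gamma(1) gamma(2)] / det = [(0.3669)(2.094) - (0.3669)(0.3099)] / 4.25022039 = 0.65458629 / 4.25022039 = 0.154
  phi_hat_2 = [gamma(0) gamma(2) - gamma(1)^2] / det = [(2.094)(0.3099) - (0.3669)^2] / 4.25022039 = 0.51431499 / 4.25022039 = 0.121
So phi_hat = [0.1540, 0.1210].
Therefore phi_hat_1 = 0.1540.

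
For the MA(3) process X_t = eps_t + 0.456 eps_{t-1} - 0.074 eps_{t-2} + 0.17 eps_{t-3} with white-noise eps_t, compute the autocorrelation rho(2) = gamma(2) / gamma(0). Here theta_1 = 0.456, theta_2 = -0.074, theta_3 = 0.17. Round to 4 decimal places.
\rho(2) = 0.0028

For an MA(q) process with theta_0 = 1, the autocovariance is
  gamma(k) = sigma^2 * sum_{i=0..q-k} theta_i * theta_{i+k},
and rho(k) = gamma(k) / gamma(0). Sigma^2 cancels.
  numerator   = (1)*(-0.074) + (0.456)*(0.17) = 0.00352.
  denominator = (1)^2 + (0.456)^2 + (-0.074)^2 + (0.17)^2 = 1.242312.
  rho(2) = 0.00352 / 1.242312 = 0.0028.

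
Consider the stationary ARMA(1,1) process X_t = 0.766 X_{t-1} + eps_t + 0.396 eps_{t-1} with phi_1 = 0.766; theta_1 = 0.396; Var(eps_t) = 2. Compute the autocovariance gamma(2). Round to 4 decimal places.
\gamma(2) = 5.6145

Multiply the model equation by X_{t-k} and take expectations. With theta_0 = psi_0 = 1 and psi_j the MA(infinity) weights, this gives
  gamma(k) - sum_i phi_i gamma(k-i) = c_k,
  c_k = sigma^2 * sum_{j=k..q} theta_j psi_{j-k}   (c_k = 0 for k > q),
using gamma(-m) = gamma(m).
psi-weights needed (psi_j = theta_j + sum_i phi_i psi_{j-i}):
  psi_1 = theta_1 + phi_1 = 0.396 + (0.766) = 1.162
Right-hand sides:
  c_0 = sigma^2 (1 + theta_1 psi_1) = 2 * (1 + (0.396)(1.162)) = 2 * 1.460152 = 2.920304
  c_1 = sigma^2 theta_1 = 2 * (0.396) = 0.792
  c_2 = 0
Equations for k = 0 and k = 1 (AR order 1):
  gamma(0) = phi_1 gamma(1) + c_0
  gamma(1) = phi_1 gamma(0) + c_1
Substituting the second into the first: gamma(0) (1 - phi_1^2) = c_0 + phi_1 c_1, so
  gamma(0) = (c_0 + phi_1 c_1) / (1 - phi_1^2) = (2.920304 + (0.766)(0.792)) / (1 - (0.766)^2) = 3.526976 / 0.413244 = 8.534851.
  gamma(1) = phi_1 gamma(0) + c_1 = (0.766)(8.534851) + (0.792) = 7.329696.
For k = 2 (> q): gamma(2) = phi_1 gamma(1) = (0.766)(7.329696) = 5.614547.
Therefore gamma(2) = 5.6145 (to 4 decimal places).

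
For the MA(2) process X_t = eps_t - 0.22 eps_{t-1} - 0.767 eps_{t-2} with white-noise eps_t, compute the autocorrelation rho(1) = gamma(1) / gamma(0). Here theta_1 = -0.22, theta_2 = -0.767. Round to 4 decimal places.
\rho(1) = -0.0313

For an MA(q) process with theta_0 = 1, the autocovariance is
  gamma(k) = sigma^2 * sum_{i=0..q-k} theta_i * theta_{i+k},
and rho(k) = gamma(k) / gamma(0). Sigma^2 cancels.
  numerator   = (1)*(-0.22) + (-0.22)*(-0.767) = -0.05126.
  denominator = (1)^2 + (-0.22)^2 + (-0.767)^2 = 1.636689.
  rho(1) = -0.05126 / 1.636689 = -0.0313.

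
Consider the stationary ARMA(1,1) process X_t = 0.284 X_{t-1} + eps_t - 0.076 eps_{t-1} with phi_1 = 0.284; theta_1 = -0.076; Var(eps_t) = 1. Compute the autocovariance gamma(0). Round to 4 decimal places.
\gamma(0) = 1.0471

Multiply the model equation by X_{t-k} and take expectations. With theta_0 = psi_0 = 1 and psi_j the MA(infinity) weights, this gives
  gamma(k) - sum_i phi_i gamma(k-i) = c_k,
  c_k = sigma^2 * sum_{j=k..q} theta_j psi_{j-k}   (c_k = 0 for k > q),
using gamma(-m) = gamma(m).
psi-weights needed (psi_j = theta_j + sum_i phi_i psi_{j-i}):
  psi_1 = theta_1 + phi_1 = -0.076 + (0.284) = 0.208
Right-hand sides:
  c_0 = sigma^2 (1 + theta_1 psi_1) = 1 * (1 + (-0.076)(0.208)) = 1 * 0.984192 = 0.984192
  c_1 = sigma^2 theta_1 = 1 * (-0.076) = -0.076
  c_2 = 0
Equations for k = 0 and k = 1 (AR order 1):
  gamma(0) = phi_1 gamma(1) + c_0
  gamma(1) = phi_1 gamma(0) + c_1
Substituting the second into the first: gamma(0) (1 - phi_1^2) = c_0 + phi_1 c_1, so
  gamma(0) = (c_0 + phi_1 c_1) / (1 - phi_1^2) = (0.984192 + (0.284)(-0.076)) / (1 - (0.284)^2) = 0.962608 / 0.919344 = 1.04706.
Therefore gamma(0) = 1.0471 (to 4 decimal places).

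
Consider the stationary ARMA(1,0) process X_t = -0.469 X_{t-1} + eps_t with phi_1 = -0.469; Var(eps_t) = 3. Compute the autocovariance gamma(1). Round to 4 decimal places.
\gamma(1) = -1.8038

Multiply the model equation by X_{t-k} and take expectations. With theta_0 = psi_0 = 1 and psi_j the MA(infinity) weights, this gives
  gamma(k) - sum_i phi_i gamma(k-i) = c_k,
  c_k = sigma^2 * sum_{j=k..q} theta_j psi_{j-k}   (c_k = 0 for k > q),
using gamma(-m) = gamma(m).
Pure AR (q = 0): c_0 = sigma^2 = 3, c_k = 0 for k >= 1.
Equations for k = 0 and k = 1 (AR order 1):
  gamma(0) = phi_1 gamma(1) + c_0
  gamma(1) = phi_1 gamma(0) + c_1
Substituting the second into the first: gamma(0) (1 - phi_1^2) = c_0 + phi_1 c_1, so
  gamma(0) = c_0 / (1 - phi_1^2) = 3 / (1 - (-0.469)^2) = 3 / 0.780039 = 3.845962.
  gamma(1) = phi_1 gamma(0) = (-0.469)(3.845962) = -1.803756.
Therefore gamma(1) = -1.8038 (to 4 decimal places).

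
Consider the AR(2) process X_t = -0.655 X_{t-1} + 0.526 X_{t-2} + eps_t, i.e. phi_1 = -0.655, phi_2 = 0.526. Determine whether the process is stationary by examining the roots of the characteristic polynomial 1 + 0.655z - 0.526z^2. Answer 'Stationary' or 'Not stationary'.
\text{Not stationary}

The AR(p) characteristic polynomial is P(z) = 1 + 0.655z - 0.526z^2.
Stationarity requires all roots to lie outside the unit circle, i.e. |z| > 1 for every root.
Set 1 + (0.655) z + (-0.526) z^2 = 0, i.e. a z^2 + b z + c = 0 with a = -0.526, b = 0.655, c = 1.
Discriminant D = b^2 - 4ac = (0.655)^2 - 4*(-0.526)*1 = 0.429025 - (-2.104) = 2.533025.
D >= 0, so the roots are real: z = (-b +/- sqrt(D)) / (2a) = (-0.655 +/- 1.591548) / (-1.052).
  z_1 = (-0.655 + 1.591548) / (-1.052) = -0.8903,   |z_1| = 0.8903.
  z_2 = (-0.655 - 1.591548) / (-1.052) = 2.1355,   |z_2| = 2.1355.
Moduli of all roots: 0.8903, 2.1355.
All moduli strictly greater than 1? No.
Verdict: Not stationary.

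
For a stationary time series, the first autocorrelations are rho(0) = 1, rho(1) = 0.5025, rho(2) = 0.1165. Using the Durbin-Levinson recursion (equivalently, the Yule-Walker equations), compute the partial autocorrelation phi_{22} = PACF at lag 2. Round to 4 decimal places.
\phi_{22} = -0.1819

The PACF at lag k is phi_{kk}, the last component of the solution
to the Yule-Walker system G_k phi = r_k where
  (G_k)_{ij} = rho(|i - j|), (r_k)_i = rho(i), i,j = 1..k.
Equivalently, Durbin-Levinson gives phi_{kk} iteratively:
  phi_{11} = rho(1)
  phi_{kk} = [rho(k) - sum_{j=1..k-1} phi_{k-1,j} rho(k-j)]
            / [1 - sum_{j=1..k-1} phi_{k-1,j} rho(j)],
  phi_{k,j} = phi_{k-1,j} - phi_{kk} phi_{k-1,k-j},  j = 1..k-1.
Step k = 1:
  phi_11 = rho(1) = 0.5025.
Step k = 2:
  phi_22 = [rho(2) - phi_11 rho(1)] / [1 - phi_11 rho(1)] = [0.1165 - (0.5025)(0.5025)] / [1 - (0.5025)(0.5025)]
         = -0.13600625 / 0.74749375 = -0.1819.
Therefore phi_{22} = -0.1819.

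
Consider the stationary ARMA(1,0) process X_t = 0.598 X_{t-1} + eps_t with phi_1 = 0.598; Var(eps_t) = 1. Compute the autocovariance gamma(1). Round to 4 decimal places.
\gamma(1) = 0.9309

Multiply the model equation by X_{t-k} and take expectations. With theta_0 = psi_0 = 1 and psi_j the MA(infinity) weights, this gives
  gamma(k) - sum_i phi_i gamma(k-i) = c_k,
  c_k = sigma^2 * sum_{j=k..q} theta_j psi_{j-k}   (c_k = 0 for k > q),
using gamma(-m) = gamma(m).
Pure AR (q = 0): c_0 = sigma^2 = 1, c_k = 0 for k >= 1.
Equations for k = 0 and k = 1 (AR order 1):
  gamma(0) = phi_1 gamma(1) + c_0
  gamma(1) = phi_1 gamma(0) + c_1
Substituting the second into the first: gamma(0) (1 - phi_1^2) = c_0 + phi_1 c_1, so
  gamma(0) = c_0 / (1 - phi_1^2) = 1 / (1 - (0.598)^2) = 1 / 0.642396 = 1.556672.
  gamma(1) = phi_1 gamma(0) = (0.598)(1.556672) = 0.93089.
Therefore gamma(1) = 0.9309 (to 4 decimal places).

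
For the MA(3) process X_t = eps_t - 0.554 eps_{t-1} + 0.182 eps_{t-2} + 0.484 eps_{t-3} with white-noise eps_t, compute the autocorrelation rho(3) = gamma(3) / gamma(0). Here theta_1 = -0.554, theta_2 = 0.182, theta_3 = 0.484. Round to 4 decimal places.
\rho(3) = 0.3074

For an MA(q) process with theta_0 = 1, the autocovariance is
  gamma(k) = sigma^2 * sum_{i=0..q-k} theta_i * theta_{i+k},
and rho(k) = gamma(k) / gamma(0). Sigma^2 cancels.
  numerator   = (1)*(0.484) = 0.484.
  denominator = (1)^2 + (-0.554)^2 + (0.182)^2 + (0.484)^2 = 1.574296.
  rho(3) = 0.484 / 1.574296 = 0.3074.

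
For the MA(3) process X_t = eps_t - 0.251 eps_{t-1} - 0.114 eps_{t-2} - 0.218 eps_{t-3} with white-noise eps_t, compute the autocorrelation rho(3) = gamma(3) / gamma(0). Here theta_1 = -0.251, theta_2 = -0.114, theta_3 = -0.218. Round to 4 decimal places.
\rho(3) = -0.1940

For an MA(q) process with theta_0 = 1, the autocovariance is
  gamma(k) = sigma^2 * sum_{i=0..q-k} theta_i * theta_{i+k},
and rho(k) = gamma(k) / gamma(0). Sigma^2 cancels.
  numerator   = (1)*(-0.218) = -0.218.
  denominator = (1)^2 + (-0.251)^2 + (-0.114)^2 + (-0.218)^2 = 1.123521.
  rho(3) = -0.218 / 1.123521 = -0.1940.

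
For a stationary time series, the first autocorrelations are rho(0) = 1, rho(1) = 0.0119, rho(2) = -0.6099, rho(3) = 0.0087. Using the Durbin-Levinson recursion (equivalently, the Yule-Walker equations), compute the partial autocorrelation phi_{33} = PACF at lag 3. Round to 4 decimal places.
\phi_{33} = 0.0440

The PACF at lag k is phi_{kk}, the last component of the solution
to the Yule-Walker system G_k phi = r_k where
  (G_k)_{ij} = rho(|i - j|), (r_k)_i = rho(i), i,j = 1..k.
Equivalently, Durbin-Levinson gives phi_{kk} iteratively:
  phi_{11} = rho(1)
  phi_{kk} = [rho(k) - sum_{j=1..k-1} phi_{k-1,j} rho(k-j)]
            / [1 - sum_{j=1..k-1} phi_{k-1,j} rho(j)],
  phi_{k,j} = phi_{k-1,j} - phi_{kk} phi_{k-1,k-j},  j = 1..k-1.
Step k = 1:
  phi_11 = rho(1) = 0.0119.
Step k = 2:
  phi_22 = [rho(2) - phi_11 rho(1)] / [1 - phi_11 rho(1)] = [-0.6099 - (0.0119)(0.0119)] / [1 - (0.0119)(0.0119)]
         = -0.61004161 / 0.99985839 = -0.610128.
  Update: phi_21 = phi_11 - phi_22 phi_11 = 0.0119 - (-0.610128)(0.0119) = 0.019161.
Step k = 3:
  phi_33 = [rho(3) - phi_21 rho(2) - phi_22 rho(1)] / [1 - phi_21 rho(1) - phi_22 rho(2)]
    numerator   = 0.0087 - (0.019161)(-0.6099) - (-0.610128)(0.0119) = 0.02764653
    denominator = 1 - (0.019161)(0.0119) - (-0.610128)(-0.6099) = 0.62765492
  phi_33 = 0.02764653 / 0.62765492 = 0.044.
Therefore phi_{33} = 0.0440.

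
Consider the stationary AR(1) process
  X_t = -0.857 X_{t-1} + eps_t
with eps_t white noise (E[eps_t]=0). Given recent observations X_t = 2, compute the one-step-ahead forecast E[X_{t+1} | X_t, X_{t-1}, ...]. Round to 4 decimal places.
E[X_{t+1} \mid \mathcal F_t] = -1.7140

For an AR(p) model X_t = c + sum_i phi_i X_{t-i} + eps_t, the
one-step-ahead conditional mean is
  E[X_{t+1} | X_t, ...] = c + sum_i phi_i X_{t+1-i}.
Substitute known values:
  E[X_{t+1} | ...] = (-0.857) * (2)
                   = -1.7140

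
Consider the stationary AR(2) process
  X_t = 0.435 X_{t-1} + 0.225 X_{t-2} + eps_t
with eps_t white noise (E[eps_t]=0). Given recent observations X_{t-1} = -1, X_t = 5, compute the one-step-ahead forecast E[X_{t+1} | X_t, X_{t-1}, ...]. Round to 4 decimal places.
E[X_{t+1} \mid \mathcal F_t] = 1.9500

For an AR(p) model X_t = c + sum_i phi_i X_{t-i} + eps_t, the
one-step-ahead conditional mean is
  E[X_{t+1} | X_t, ...] = c + sum_i phi_i X_{t+1-i}.
Substitute known values:
  E[X_{t+1} | ...] = (0.435) * (5) + (0.225) * (-1)
                   = 1.9500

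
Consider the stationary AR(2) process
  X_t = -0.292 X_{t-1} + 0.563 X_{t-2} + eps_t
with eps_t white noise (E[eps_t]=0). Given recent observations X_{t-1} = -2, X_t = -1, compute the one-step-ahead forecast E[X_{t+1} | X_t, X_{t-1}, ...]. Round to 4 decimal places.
E[X_{t+1} \mid \mathcal F_t] = -0.8340

For an AR(p) model X_t = c + sum_i phi_i X_{t-i} + eps_t, the
one-step-ahead conditional mean is
  E[X_{t+1} | X_t, ...] = c + sum_i phi_i X_{t+1-i}.
Substitute known values:
  E[X_{t+1} | ...] = (-0.292) * (-1) + (0.563) * (-2)
                   = -0.8340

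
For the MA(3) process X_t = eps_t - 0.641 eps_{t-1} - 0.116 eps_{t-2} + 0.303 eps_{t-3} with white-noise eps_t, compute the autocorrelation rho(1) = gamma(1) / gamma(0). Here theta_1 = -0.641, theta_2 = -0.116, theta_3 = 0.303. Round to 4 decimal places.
\rho(1) = -0.3969

For an MA(q) process with theta_0 = 1, the autocovariance is
  gamma(k) = sigma^2 * sum_{i=0..q-k} theta_i * theta_{i+k},
and rho(k) = gamma(k) / gamma(0). Sigma^2 cancels.
  numerator   = (1)*(-0.641) + (-0.641)*(-0.116) + (-0.116)*(0.303) = -0.601792.
  denominator = (1)^2 + (-0.641)^2 + (-0.116)^2 + (0.303)^2 = 1.516146.
  rho(1) = -0.601792 / 1.516146 = -0.3969.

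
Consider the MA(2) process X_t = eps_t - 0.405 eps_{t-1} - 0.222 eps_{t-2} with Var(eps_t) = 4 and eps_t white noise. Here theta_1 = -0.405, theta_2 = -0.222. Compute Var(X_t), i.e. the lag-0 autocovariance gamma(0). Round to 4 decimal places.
\gamma(0) = 4.8532

For an MA(q) process X_t = eps_t + sum_i theta_i eps_{t-i} with
Var(eps_t) = sigma^2, the variance is
  gamma(0) = sigma^2 * (1 + sum_i theta_i^2).
  sum_i theta_i^2 = (-0.405)^2 + (-0.222)^2 = 0.164025 + 0.049284 = 0.213309.
  gamma(0) = 4 * (1 + 0.213309) = 4 * 1.213309 = 4.853236, which rounds to 4.8532.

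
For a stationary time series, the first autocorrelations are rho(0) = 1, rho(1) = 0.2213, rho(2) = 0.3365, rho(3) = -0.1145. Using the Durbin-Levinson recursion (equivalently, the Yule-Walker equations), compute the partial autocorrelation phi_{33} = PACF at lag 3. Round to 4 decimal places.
\phi_{33} = -0.2701

The PACF at lag k is phi_{kk}, the last component of the solution
to the Yule-Walker system G_k phi = r_k where
  (G_k)_{ij} = rho(|i - j|), (r_k)_i = rho(i), i,j = 1..k.
Equivalently, Durbin-Levinson gives phi_{kk} iteratively:
  phi_{11} = rho(1)
  phi_{kk} = [rho(k) - sum_{j=1..k-1} phi_{k-1,j} rho(k-j)]
            / [1 - sum_{j=1..k-1} phi_{k-1,j} rho(j)],
  phi_{k,j} = phi_{k-1,j} - phi_{kk} phi_{k-1,k-j},  j = 1..k-1.
Step k = 1:
  phi_11 = rho(1) = 0.2213.
Step k = 2:
  phi_22 = [rho(2) - phi_11 rho(1)] / [1 - phi_11 rho(1)] = [0.3365 - (0.2213)(0.2213)] / [1 - (0.2213)(0.2213)]
         = 0.28752631 / 0.95102631 = 0.302333.
  Update: phi_21 = phi_11 - phi_22 phi_11 = 0.2213 - (0.302333)(0.2213) = 0.154394.
Step k = 3:
  phi_33 = [rho(3) - phi_21 rho(2) - phi_22 rho(1)] / [1 - phi_21 rho(1) - phi_22 rho(2)]
    numerator   = -0.1145 - (0.154394)(0.3365) - (0.302333)(0.2213) = -0.23335972
    denominator = 1 - (0.154394)(0.2213) - (0.302333)(0.3365) = 0.86409772
  phi_33 = -0.23335972 / 0.86409772 = -0.2701.
Therefore phi_{33} = -0.2701.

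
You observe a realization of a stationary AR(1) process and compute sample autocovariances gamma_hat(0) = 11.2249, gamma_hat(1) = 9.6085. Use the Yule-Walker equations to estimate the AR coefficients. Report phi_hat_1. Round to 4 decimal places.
\hat\phi_{1} = 0.8560

The Yule-Walker equations for an AR(p) process read, in matrix form,
  Gamma_p phi = r_p,   with   (Gamma_p)_{ij} = gamma(|i - j|),
                       (r_p)_i = gamma(i),   i,j = 1..p.
Substitute the sample gammas (Toeplitz matrix and right-hand side of size 1):
  Gamma_p = [[11.2249]]
  r_p     = [9.6085]
With p = 1 this is the single equation gamma(0) phi_1 = gamma(1):
  phi_hat_1 = gamma(1) / gamma(0) = 9.6085 / 11.2249 = 0.8560.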